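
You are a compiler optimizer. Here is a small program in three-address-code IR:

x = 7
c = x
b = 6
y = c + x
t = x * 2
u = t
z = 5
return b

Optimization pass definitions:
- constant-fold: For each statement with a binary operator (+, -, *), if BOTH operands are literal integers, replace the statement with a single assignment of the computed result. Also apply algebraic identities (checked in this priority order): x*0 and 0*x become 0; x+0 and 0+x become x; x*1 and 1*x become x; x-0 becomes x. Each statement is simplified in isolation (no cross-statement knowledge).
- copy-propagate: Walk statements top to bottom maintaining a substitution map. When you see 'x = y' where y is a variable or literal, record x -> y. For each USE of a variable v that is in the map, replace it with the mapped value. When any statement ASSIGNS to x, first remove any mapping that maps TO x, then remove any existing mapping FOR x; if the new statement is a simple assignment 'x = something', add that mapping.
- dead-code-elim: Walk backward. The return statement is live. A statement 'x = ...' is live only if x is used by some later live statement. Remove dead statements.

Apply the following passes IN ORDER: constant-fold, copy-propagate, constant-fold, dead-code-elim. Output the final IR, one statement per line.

Answer: return 6

Derivation:
Initial IR:
  x = 7
  c = x
  b = 6
  y = c + x
  t = x * 2
  u = t
  z = 5
  return b
After constant-fold (8 stmts):
  x = 7
  c = x
  b = 6
  y = c + x
  t = x * 2
  u = t
  z = 5
  return b
After copy-propagate (8 stmts):
  x = 7
  c = 7
  b = 6
  y = 7 + 7
  t = 7 * 2
  u = t
  z = 5
  return 6
After constant-fold (8 stmts):
  x = 7
  c = 7
  b = 6
  y = 14
  t = 14
  u = t
  z = 5
  return 6
After dead-code-elim (1 stmts):
  return 6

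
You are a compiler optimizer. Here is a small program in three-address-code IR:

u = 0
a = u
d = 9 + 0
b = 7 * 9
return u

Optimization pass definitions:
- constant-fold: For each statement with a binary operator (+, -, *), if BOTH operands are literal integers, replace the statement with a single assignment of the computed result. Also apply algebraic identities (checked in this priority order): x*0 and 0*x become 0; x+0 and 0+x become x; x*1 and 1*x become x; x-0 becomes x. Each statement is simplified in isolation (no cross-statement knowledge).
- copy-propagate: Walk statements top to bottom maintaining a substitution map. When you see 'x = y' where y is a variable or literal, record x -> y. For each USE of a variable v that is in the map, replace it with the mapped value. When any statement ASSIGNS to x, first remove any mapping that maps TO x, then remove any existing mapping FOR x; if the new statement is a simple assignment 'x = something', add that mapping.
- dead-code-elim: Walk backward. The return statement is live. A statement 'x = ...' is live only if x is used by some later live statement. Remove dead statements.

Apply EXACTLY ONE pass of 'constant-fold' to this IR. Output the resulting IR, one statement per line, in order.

Answer: u = 0
a = u
d = 9
b = 63
return u

Derivation:
Applying constant-fold statement-by-statement:
  [1] u = 0  (unchanged)
  [2] a = u  (unchanged)
  [3] d = 9 + 0  -> d = 9
  [4] b = 7 * 9  -> b = 63
  [5] return u  (unchanged)
Result (5 stmts):
  u = 0
  a = u
  d = 9
  b = 63
  return u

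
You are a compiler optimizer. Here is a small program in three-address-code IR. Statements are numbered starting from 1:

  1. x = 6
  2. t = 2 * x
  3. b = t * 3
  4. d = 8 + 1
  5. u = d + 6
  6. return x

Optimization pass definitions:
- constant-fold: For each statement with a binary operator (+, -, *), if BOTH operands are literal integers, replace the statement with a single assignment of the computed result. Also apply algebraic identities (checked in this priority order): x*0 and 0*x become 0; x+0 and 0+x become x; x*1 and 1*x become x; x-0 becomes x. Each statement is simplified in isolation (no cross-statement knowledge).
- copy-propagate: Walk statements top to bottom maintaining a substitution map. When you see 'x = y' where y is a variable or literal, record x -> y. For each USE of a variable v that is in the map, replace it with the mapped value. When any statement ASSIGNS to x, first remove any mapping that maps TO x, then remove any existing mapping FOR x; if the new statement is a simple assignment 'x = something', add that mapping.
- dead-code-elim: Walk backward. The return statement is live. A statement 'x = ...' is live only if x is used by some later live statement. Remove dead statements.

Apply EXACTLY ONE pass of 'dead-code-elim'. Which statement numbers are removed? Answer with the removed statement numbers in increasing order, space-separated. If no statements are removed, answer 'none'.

Answer: 2 3 4 5

Derivation:
Backward liveness scan:
Stmt 1 'x = 6': KEEP (x is live); live-in = []
Stmt 2 't = 2 * x': DEAD (t not in live set ['x'])
Stmt 3 'b = t * 3': DEAD (b not in live set ['x'])
Stmt 4 'd = 8 + 1': DEAD (d not in live set ['x'])
Stmt 5 'u = d + 6': DEAD (u not in live set ['x'])
Stmt 6 'return x': KEEP (return); live-in = ['x']
Removed statement numbers: [2, 3, 4, 5]
Surviving IR:
  x = 6
  return x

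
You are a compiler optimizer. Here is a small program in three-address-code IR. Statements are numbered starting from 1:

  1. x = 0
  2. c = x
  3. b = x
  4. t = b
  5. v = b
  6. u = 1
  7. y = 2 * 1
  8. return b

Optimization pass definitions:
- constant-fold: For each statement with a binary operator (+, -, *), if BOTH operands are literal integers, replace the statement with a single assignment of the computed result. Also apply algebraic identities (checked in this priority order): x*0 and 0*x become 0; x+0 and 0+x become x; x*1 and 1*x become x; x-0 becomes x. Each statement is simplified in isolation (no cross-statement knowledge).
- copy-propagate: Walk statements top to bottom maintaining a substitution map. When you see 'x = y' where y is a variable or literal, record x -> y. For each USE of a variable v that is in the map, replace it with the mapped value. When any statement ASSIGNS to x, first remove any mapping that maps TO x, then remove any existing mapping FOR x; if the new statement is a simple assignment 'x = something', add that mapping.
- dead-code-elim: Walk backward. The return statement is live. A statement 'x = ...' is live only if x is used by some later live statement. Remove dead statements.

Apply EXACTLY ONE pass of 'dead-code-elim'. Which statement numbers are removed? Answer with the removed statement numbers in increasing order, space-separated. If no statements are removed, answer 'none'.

Backward liveness scan:
Stmt 1 'x = 0': KEEP (x is live); live-in = []
Stmt 2 'c = x': DEAD (c not in live set ['x'])
Stmt 3 'b = x': KEEP (b is live); live-in = ['x']
Stmt 4 't = b': DEAD (t not in live set ['b'])
Stmt 5 'v = b': DEAD (v not in live set ['b'])
Stmt 6 'u = 1': DEAD (u not in live set ['b'])
Stmt 7 'y = 2 * 1': DEAD (y not in live set ['b'])
Stmt 8 'return b': KEEP (return); live-in = ['b']
Removed statement numbers: [2, 4, 5, 6, 7]
Surviving IR:
  x = 0
  b = x
  return b

Answer: 2 4 5 6 7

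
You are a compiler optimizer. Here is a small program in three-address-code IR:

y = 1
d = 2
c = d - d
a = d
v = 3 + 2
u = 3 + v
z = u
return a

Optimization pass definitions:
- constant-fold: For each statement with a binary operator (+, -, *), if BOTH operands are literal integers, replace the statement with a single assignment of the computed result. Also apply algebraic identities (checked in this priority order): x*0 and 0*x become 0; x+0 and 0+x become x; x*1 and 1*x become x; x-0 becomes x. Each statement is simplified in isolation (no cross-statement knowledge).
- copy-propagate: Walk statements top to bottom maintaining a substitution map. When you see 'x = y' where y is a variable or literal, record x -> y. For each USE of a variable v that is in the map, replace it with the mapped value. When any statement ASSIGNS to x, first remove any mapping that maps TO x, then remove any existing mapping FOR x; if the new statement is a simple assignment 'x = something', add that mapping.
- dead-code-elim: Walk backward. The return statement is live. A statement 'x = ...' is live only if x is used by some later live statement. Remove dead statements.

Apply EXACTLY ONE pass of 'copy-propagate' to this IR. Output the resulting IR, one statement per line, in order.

Answer: y = 1
d = 2
c = 2 - 2
a = 2
v = 3 + 2
u = 3 + v
z = u
return 2

Derivation:
Applying copy-propagate statement-by-statement:
  [1] y = 1  (unchanged)
  [2] d = 2  (unchanged)
  [3] c = d - d  -> c = 2 - 2
  [4] a = d  -> a = 2
  [5] v = 3 + 2  (unchanged)
  [6] u = 3 + v  (unchanged)
  [7] z = u  (unchanged)
  [8] return a  -> return 2
Result (8 stmts):
  y = 1
  d = 2
  c = 2 - 2
  a = 2
  v = 3 + 2
  u = 3 + v
  z = u
  return 2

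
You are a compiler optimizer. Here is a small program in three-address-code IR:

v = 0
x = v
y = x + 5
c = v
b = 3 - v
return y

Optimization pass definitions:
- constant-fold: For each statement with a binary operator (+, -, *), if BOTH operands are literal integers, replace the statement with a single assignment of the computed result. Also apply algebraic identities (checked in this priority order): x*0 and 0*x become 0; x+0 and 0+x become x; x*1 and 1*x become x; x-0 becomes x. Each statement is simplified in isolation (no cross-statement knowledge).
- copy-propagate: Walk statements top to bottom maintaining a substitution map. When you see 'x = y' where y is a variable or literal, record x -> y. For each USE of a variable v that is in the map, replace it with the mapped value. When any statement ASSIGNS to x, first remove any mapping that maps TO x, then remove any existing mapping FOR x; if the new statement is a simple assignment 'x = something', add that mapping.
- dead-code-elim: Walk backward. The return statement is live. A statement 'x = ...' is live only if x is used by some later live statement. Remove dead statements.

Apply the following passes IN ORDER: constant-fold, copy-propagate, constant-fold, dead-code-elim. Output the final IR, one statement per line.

Answer: y = 5
return y

Derivation:
Initial IR:
  v = 0
  x = v
  y = x + 5
  c = v
  b = 3 - v
  return y
After constant-fold (6 stmts):
  v = 0
  x = v
  y = x + 5
  c = v
  b = 3 - v
  return y
After copy-propagate (6 stmts):
  v = 0
  x = 0
  y = 0 + 5
  c = 0
  b = 3 - 0
  return y
After constant-fold (6 stmts):
  v = 0
  x = 0
  y = 5
  c = 0
  b = 3
  return y
After dead-code-elim (2 stmts):
  y = 5
  return y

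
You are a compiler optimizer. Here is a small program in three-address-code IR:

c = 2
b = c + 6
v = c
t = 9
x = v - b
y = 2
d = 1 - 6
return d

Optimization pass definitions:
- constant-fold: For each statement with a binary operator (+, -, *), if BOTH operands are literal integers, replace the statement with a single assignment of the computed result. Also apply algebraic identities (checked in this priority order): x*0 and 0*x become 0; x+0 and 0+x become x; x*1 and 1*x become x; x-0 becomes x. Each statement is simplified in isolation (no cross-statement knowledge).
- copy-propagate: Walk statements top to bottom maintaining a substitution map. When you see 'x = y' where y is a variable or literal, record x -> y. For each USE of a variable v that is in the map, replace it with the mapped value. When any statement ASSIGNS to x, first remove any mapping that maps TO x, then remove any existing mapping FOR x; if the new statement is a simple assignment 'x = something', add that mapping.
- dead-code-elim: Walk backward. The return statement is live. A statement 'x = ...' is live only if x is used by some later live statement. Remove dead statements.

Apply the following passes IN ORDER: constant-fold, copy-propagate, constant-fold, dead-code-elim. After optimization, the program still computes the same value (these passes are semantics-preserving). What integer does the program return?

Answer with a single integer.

Answer: -5

Derivation:
Initial IR:
  c = 2
  b = c + 6
  v = c
  t = 9
  x = v - b
  y = 2
  d = 1 - 6
  return d
After constant-fold (8 stmts):
  c = 2
  b = c + 6
  v = c
  t = 9
  x = v - b
  y = 2
  d = -5
  return d
After copy-propagate (8 stmts):
  c = 2
  b = 2 + 6
  v = 2
  t = 9
  x = 2 - b
  y = 2
  d = -5
  return -5
After constant-fold (8 stmts):
  c = 2
  b = 8
  v = 2
  t = 9
  x = 2 - b
  y = 2
  d = -5
  return -5
After dead-code-elim (1 stmts):
  return -5
Evaluate:
  c = 2  =>  c = 2
  b = c + 6  =>  b = 8
  v = c  =>  v = 2
  t = 9  =>  t = 9
  x = v - b  =>  x = -6
  y = 2  =>  y = 2
  d = 1 - 6  =>  d = -5
  return d = -5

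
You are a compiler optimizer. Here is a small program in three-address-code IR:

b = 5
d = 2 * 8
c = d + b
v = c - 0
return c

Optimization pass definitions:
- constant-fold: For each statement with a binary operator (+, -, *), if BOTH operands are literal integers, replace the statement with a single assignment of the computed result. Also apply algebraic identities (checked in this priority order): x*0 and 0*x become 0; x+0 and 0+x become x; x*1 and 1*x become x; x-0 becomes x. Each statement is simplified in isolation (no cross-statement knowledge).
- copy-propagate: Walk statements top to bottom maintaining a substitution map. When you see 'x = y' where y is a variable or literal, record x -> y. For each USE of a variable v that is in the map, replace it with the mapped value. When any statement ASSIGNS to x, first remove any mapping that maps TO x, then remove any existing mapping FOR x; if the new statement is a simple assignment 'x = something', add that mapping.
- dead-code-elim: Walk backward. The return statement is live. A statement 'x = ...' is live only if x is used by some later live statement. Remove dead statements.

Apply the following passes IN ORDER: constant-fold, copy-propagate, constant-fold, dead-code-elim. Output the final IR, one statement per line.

Answer: c = 21
return c

Derivation:
Initial IR:
  b = 5
  d = 2 * 8
  c = d + b
  v = c - 0
  return c
After constant-fold (5 stmts):
  b = 5
  d = 16
  c = d + b
  v = c
  return c
After copy-propagate (5 stmts):
  b = 5
  d = 16
  c = 16 + 5
  v = c
  return c
After constant-fold (5 stmts):
  b = 5
  d = 16
  c = 21
  v = c
  return c
After dead-code-elim (2 stmts):
  c = 21
  return c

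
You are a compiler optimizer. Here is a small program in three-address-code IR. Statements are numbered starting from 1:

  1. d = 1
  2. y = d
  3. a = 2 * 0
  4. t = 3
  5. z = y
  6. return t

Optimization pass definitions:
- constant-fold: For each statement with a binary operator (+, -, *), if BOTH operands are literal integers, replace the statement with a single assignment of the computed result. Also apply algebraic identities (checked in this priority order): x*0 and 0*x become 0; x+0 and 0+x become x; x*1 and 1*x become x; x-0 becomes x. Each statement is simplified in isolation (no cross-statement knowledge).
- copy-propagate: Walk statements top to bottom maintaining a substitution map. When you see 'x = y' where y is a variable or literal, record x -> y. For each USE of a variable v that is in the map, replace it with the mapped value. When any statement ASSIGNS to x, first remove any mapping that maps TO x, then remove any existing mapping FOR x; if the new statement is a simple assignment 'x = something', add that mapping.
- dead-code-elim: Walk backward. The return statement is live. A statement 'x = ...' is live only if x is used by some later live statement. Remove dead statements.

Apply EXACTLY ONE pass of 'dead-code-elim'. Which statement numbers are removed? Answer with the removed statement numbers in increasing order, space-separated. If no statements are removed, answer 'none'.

Answer: 1 2 3 5

Derivation:
Backward liveness scan:
Stmt 1 'd = 1': DEAD (d not in live set [])
Stmt 2 'y = d': DEAD (y not in live set [])
Stmt 3 'a = 2 * 0': DEAD (a not in live set [])
Stmt 4 't = 3': KEEP (t is live); live-in = []
Stmt 5 'z = y': DEAD (z not in live set ['t'])
Stmt 6 'return t': KEEP (return); live-in = ['t']
Removed statement numbers: [1, 2, 3, 5]
Surviving IR:
  t = 3
  return t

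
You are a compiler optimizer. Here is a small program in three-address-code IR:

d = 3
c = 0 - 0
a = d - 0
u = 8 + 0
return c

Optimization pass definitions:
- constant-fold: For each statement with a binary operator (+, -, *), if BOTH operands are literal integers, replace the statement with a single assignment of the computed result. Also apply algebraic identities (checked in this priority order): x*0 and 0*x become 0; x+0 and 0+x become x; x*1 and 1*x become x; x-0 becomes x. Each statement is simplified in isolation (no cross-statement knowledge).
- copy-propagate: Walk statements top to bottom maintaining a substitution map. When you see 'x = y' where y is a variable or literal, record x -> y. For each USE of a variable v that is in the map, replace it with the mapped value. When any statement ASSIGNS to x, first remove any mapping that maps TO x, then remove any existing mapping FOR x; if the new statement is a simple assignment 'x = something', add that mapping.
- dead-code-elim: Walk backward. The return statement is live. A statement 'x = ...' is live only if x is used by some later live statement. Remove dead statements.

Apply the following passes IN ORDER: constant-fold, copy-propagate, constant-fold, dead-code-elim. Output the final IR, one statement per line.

Initial IR:
  d = 3
  c = 0 - 0
  a = d - 0
  u = 8 + 0
  return c
After constant-fold (5 stmts):
  d = 3
  c = 0
  a = d
  u = 8
  return c
After copy-propagate (5 stmts):
  d = 3
  c = 0
  a = 3
  u = 8
  return 0
After constant-fold (5 stmts):
  d = 3
  c = 0
  a = 3
  u = 8
  return 0
After dead-code-elim (1 stmts):
  return 0

Answer: return 0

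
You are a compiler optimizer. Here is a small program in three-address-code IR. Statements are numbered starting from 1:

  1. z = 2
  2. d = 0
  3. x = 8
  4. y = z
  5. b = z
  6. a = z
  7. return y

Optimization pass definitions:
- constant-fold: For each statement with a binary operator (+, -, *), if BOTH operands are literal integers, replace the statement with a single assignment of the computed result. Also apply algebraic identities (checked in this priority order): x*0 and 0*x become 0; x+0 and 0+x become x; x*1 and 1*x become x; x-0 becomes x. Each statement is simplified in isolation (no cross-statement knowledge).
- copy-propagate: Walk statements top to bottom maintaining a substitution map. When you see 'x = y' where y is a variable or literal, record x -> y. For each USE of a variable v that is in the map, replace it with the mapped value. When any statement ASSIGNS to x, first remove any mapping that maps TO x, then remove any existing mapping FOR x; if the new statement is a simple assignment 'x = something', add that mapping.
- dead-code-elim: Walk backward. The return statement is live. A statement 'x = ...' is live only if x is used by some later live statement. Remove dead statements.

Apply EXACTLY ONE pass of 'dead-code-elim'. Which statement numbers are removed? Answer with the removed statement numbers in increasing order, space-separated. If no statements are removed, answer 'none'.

Backward liveness scan:
Stmt 1 'z = 2': KEEP (z is live); live-in = []
Stmt 2 'd = 0': DEAD (d not in live set ['z'])
Stmt 3 'x = 8': DEAD (x not in live set ['z'])
Stmt 4 'y = z': KEEP (y is live); live-in = ['z']
Stmt 5 'b = z': DEAD (b not in live set ['y'])
Stmt 6 'a = z': DEAD (a not in live set ['y'])
Stmt 7 'return y': KEEP (return); live-in = ['y']
Removed statement numbers: [2, 3, 5, 6]
Surviving IR:
  z = 2
  y = z
  return y

Answer: 2 3 5 6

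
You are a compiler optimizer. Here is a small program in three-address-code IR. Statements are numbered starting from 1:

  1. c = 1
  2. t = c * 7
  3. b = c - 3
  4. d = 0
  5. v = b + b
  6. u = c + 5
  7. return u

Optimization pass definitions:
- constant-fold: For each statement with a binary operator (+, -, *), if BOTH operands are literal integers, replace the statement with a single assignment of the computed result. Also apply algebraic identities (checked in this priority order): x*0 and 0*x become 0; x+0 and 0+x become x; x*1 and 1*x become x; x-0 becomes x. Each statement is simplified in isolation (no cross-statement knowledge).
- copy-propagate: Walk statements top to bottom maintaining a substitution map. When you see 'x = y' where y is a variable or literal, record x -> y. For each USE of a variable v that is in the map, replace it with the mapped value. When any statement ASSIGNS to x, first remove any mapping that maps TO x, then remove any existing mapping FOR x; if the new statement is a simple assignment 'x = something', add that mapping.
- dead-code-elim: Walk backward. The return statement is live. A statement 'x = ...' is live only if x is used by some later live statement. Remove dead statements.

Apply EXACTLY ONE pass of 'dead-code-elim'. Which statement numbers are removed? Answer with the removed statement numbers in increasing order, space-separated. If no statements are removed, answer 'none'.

Backward liveness scan:
Stmt 1 'c = 1': KEEP (c is live); live-in = []
Stmt 2 't = c * 7': DEAD (t not in live set ['c'])
Stmt 3 'b = c - 3': DEAD (b not in live set ['c'])
Stmt 4 'd = 0': DEAD (d not in live set ['c'])
Stmt 5 'v = b + b': DEAD (v not in live set ['c'])
Stmt 6 'u = c + 5': KEEP (u is live); live-in = ['c']
Stmt 7 'return u': KEEP (return); live-in = ['u']
Removed statement numbers: [2, 3, 4, 5]
Surviving IR:
  c = 1
  u = c + 5
  return u

Answer: 2 3 4 5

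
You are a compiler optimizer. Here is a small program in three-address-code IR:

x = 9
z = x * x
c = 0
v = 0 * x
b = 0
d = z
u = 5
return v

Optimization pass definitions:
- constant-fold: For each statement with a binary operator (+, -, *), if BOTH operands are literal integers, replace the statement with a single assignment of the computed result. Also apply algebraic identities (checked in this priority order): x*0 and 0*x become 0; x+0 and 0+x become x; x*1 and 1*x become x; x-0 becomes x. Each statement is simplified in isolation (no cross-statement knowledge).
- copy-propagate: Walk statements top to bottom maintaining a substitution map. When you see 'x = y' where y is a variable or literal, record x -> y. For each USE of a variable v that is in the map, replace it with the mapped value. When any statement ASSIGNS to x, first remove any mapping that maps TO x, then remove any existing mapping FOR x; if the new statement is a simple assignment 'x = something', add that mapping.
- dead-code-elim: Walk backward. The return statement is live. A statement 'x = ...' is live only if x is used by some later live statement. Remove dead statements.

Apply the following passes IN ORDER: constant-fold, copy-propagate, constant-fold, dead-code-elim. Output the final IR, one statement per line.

Initial IR:
  x = 9
  z = x * x
  c = 0
  v = 0 * x
  b = 0
  d = z
  u = 5
  return v
After constant-fold (8 stmts):
  x = 9
  z = x * x
  c = 0
  v = 0
  b = 0
  d = z
  u = 5
  return v
After copy-propagate (8 stmts):
  x = 9
  z = 9 * 9
  c = 0
  v = 0
  b = 0
  d = z
  u = 5
  return 0
After constant-fold (8 stmts):
  x = 9
  z = 81
  c = 0
  v = 0
  b = 0
  d = z
  u = 5
  return 0
After dead-code-elim (1 stmts):
  return 0

Answer: return 0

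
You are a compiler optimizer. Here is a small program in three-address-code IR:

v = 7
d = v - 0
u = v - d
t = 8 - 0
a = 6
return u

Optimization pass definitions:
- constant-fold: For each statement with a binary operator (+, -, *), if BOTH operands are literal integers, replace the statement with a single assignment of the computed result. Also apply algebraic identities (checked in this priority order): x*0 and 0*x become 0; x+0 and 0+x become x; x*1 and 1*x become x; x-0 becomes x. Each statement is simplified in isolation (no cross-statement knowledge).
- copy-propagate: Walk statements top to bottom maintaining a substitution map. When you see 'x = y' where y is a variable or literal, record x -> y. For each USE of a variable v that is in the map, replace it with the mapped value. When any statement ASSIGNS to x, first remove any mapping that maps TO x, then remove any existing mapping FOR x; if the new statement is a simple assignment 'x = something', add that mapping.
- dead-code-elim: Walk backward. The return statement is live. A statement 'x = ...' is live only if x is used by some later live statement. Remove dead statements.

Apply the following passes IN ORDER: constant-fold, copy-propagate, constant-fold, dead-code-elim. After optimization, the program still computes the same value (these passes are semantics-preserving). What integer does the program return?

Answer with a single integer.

Initial IR:
  v = 7
  d = v - 0
  u = v - d
  t = 8 - 0
  a = 6
  return u
After constant-fold (6 stmts):
  v = 7
  d = v
  u = v - d
  t = 8
  a = 6
  return u
After copy-propagate (6 stmts):
  v = 7
  d = 7
  u = 7 - 7
  t = 8
  a = 6
  return u
After constant-fold (6 stmts):
  v = 7
  d = 7
  u = 0
  t = 8
  a = 6
  return u
After dead-code-elim (2 stmts):
  u = 0
  return u
Evaluate:
  v = 7  =>  v = 7
  d = v - 0  =>  d = 7
  u = v - d  =>  u = 0
  t = 8 - 0  =>  t = 8
  a = 6  =>  a = 6
  return u = 0

Answer: 0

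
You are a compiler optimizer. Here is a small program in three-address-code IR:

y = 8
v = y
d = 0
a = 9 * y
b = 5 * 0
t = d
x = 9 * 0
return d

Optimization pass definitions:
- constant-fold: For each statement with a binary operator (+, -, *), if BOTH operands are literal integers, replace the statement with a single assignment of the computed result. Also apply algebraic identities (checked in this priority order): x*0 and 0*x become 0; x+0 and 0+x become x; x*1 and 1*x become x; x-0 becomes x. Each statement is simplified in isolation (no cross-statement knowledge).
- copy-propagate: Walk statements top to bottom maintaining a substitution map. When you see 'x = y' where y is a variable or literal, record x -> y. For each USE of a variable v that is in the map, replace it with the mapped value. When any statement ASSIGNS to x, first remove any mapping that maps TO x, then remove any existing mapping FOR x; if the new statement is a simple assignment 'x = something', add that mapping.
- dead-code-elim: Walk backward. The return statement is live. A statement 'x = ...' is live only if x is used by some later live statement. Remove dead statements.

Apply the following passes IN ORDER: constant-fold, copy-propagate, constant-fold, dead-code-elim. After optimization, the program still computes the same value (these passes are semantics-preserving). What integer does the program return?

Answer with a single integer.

Answer: 0

Derivation:
Initial IR:
  y = 8
  v = y
  d = 0
  a = 9 * y
  b = 5 * 0
  t = d
  x = 9 * 0
  return d
After constant-fold (8 stmts):
  y = 8
  v = y
  d = 0
  a = 9 * y
  b = 0
  t = d
  x = 0
  return d
After copy-propagate (8 stmts):
  y = 8
  v = 8
  d = 0
  a = 9 * 8
  b = 0
  t = 0
  x = 0
  return 0
After constant-fold (8 stmts):
  y = 8
  v = 8
  d = 0
  a = 72
  b = 0
  t = 0
  x = 0
  return 0
After dead-code-elim (1 stmts):
  return 0
Evaluate:
  y = 8  =>  y = 8
  v = y  =>  v = 8
  d = 0  =>  d = 0
  a = 9 * y  =>  a = 72
  b = 5 * 0  =>  b = 0
  t = d  =>  t = 0
  x = 9 * 0  =>  x = 0
  return d = 0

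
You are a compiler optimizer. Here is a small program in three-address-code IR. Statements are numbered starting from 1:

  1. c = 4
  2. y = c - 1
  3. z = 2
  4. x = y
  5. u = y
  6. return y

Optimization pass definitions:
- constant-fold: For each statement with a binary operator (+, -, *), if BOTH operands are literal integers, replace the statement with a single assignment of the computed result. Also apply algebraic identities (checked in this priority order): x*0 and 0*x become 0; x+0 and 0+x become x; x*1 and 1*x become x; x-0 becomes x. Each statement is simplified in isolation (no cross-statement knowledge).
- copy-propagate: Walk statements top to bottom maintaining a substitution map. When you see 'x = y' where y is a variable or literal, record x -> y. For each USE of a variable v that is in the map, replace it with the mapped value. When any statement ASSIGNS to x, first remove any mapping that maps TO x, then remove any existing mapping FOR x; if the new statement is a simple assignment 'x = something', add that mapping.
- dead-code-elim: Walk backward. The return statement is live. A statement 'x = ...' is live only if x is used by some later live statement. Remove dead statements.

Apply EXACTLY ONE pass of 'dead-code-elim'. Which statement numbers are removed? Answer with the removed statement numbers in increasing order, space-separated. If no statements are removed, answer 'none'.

Answer: 3 4 5

Derivation:
Backward liveness scan:
Stmt 1 'c = 4': KEEP (c is live); live-in = []
Stmt 2 'y = c - 1': KEEP (y is live); live-in = ['c']
Stmt 3 'z = 2': DEAD (z not in live set ['y'])
Stmt 4 'x = y': DEAD (x not in live set ['y'])
Stmt 5 'u = y': DEAD (u not in live set ['y'])
Stmt 6 'return y': KEEP (return); live-in = ['y']
Removed statement numbers: [3, 4, 5]
Surviving IR:
  c = 4
  y = c - 1
  return y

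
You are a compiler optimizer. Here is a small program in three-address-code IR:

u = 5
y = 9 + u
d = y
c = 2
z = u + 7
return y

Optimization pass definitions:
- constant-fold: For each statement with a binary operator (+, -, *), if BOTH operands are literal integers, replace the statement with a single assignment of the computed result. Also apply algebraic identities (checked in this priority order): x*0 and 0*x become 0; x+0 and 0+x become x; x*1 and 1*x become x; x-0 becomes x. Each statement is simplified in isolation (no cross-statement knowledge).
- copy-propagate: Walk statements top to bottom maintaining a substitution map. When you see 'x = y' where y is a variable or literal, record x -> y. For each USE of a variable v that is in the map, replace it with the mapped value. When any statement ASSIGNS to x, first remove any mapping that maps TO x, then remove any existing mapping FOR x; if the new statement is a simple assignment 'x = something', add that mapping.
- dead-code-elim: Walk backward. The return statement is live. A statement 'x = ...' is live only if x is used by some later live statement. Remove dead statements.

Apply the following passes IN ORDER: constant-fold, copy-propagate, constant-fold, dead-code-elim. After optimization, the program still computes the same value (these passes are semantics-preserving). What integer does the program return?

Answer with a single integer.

Answer: 14

Derivation:
Initial IR:
  u = 5
  y = 9 + u
  d = y
  c = 2
  z = u + 7
  return y
After constant-fold (6 stmts):
  u = 5
  y = 9 + u
  d = y
  c = 2
  z = u + 7
  return y
After copy-propagate (6 stmts):
  u = 5
  y = 9 + 5
  d = y
  c = 2
  z = 5 + 7
  return y
After constant-fold (6 stmts):
  u = 5
  y = 14
  d = y
  c = 2
  z = 12
  return y
After dead-code-elim (2 stmts):
  y = 14
  return y
Evaluate:
  u = 5  =>  u = 5
  y = 9 + u  =>  y = 14
  d = y  =>  d = 14
  c = 2  =>  c = 2
  z = u + 7  =>  z = 12
  return y = 14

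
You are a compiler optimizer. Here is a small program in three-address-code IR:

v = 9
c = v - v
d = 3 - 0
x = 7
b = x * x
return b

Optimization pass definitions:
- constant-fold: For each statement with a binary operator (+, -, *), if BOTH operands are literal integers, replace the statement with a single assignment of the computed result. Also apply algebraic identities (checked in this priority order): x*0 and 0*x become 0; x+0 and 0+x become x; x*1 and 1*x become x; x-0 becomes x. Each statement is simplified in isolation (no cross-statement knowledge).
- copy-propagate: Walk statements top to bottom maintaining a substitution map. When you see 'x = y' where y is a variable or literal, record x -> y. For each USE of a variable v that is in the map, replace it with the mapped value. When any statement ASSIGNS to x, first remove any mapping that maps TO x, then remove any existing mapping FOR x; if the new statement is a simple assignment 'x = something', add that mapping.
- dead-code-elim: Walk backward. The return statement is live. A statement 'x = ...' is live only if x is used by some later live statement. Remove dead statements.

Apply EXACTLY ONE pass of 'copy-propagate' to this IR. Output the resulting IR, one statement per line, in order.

Applying copy-propagate statement-by-statement:
  [1] v = 9  (unchanged)
  [2] c = v - v  -> c = 9 - 9
  [3] d = 3 - 0  (unchanged)
  [4] x = 7  (unchanged)
  [5] b = x * x  -> b = 7 * 7
  [6] return b  (unchanged)
Result (6 stmts):
  v = 9
  c = 9 - 9
  d = 3 - 0
  x = 7
  b = 7 * 7
  return b

Answer: v = 9
c = 9 - 9
d = 3 - 0
x = 7
b = 7 * 7
return b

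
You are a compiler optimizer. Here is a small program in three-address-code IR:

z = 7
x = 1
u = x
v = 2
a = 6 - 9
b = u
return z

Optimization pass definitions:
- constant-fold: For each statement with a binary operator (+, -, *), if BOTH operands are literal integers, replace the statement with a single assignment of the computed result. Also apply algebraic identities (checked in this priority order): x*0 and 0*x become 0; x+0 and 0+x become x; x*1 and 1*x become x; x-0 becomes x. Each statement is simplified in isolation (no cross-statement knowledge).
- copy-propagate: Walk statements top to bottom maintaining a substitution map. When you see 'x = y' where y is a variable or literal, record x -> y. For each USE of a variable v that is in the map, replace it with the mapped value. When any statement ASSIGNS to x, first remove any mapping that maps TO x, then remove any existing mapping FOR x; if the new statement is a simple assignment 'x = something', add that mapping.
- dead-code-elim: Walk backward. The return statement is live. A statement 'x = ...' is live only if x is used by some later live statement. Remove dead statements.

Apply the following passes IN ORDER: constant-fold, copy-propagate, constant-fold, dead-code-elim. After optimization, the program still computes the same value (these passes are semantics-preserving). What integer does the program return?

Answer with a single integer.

Initial IR:
  z = 7
  x = 1
  u = x
  v = 2
  a = 6 - 9
  b = u
  return z
After constant-fold (7 stmts):
  z = 7
  x = 1
  u = x
  v = 2
  a = -3
  b = u
  return z
After copy-propagate (7 stmts):
  z = 7
  x = 1
  u = 1
  v = 2
  a = -3
  b = 1
  return 7
After constant-fold (7 stmts):
  z = 7
  x = 1
  u = 1
  v = 2
  a = -3
  b = 1
  return 7
After dead-code-elim (1 stmts):
  return 7
Evaluate:
  z = 7  =>  z = 7
  x = 1  =>  x = 1
  u = x  =>  u = 1
  v = 2  =>  v = 2
  a = 6 - 9  =>  a = -3
  b = u  =>  b = 1
  return z = 7

Answer: 7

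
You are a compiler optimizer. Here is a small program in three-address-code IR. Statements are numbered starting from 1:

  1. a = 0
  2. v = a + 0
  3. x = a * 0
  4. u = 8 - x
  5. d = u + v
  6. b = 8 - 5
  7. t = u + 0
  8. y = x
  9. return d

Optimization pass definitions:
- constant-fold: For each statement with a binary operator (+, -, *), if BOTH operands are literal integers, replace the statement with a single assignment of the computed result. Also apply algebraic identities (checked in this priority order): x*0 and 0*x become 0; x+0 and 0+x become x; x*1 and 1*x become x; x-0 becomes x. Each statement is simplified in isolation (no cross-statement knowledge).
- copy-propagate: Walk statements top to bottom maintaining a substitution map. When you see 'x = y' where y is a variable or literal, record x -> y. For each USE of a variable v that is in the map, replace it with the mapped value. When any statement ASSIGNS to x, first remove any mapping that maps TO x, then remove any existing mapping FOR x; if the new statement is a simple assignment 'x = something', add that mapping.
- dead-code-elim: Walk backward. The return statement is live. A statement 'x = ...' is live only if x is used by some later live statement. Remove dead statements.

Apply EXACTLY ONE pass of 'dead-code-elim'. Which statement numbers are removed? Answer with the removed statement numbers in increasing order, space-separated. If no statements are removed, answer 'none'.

Backward liveness scan:
Stmt 1 'a = 0': KEEP (a is live); live-in = []
Stmt 2 'v = a + 0': KEEP (v is live); live-in = ['a']
Stmt 3 'x = a * 0': KEEP (x is live); live-in = ['a', 'v']
Stmt 4 'u = 8 - x': KEEP (u is live); live-in = ['v', 'x']
Stmt 5 'd = u + v': KEEP (d is live); live-in = ['u', 'v']
Stmt 6 'b = 8 - 5': DEAD (b not in live set ['d'])
Stmt 7 't = u + 0': DEAD (t not in live set ['d'])
Stmt 8 'y = x': DEAD (y not in live set ['d'])
Stmt 9 'return d': KEEP (return); live-in = ['d']
Removed statement numbers: [6, 7, 8]
Surviving IR:
  a = 0
  v = a + 0
  x = a * 0
  u = 8 - x
  d = u + v
  return d

Answer: 6 7 8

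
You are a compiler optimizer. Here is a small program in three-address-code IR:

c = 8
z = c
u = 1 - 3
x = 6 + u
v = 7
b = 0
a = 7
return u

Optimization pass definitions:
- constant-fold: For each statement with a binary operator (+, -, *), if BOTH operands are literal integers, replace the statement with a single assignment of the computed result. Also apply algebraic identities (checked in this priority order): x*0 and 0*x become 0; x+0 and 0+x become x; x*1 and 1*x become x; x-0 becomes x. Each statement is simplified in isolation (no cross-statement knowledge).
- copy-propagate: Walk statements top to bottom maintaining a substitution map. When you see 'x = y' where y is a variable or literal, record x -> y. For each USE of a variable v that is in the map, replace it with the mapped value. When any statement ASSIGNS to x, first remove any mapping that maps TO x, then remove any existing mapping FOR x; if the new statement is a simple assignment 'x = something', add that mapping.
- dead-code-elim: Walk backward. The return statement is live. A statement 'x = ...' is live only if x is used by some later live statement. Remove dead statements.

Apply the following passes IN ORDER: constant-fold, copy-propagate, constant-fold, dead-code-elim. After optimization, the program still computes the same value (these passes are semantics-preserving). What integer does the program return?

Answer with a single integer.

Answer: -2

Derivation:
Initial IR:
  c = 8
  z = c
  u = 1 - 3
  x = 6 + u
  v = 7
  b = 0
  a = 7
  return u
After constant-fold (8 stmts):
  c = 8
  z = c
  u = -2
  x = 6 + u
  v = 7
  b = 0
  a = 7
  return u
After copy-propagate (8 stmts):
  c = 8
  z = 8
  u = -2
  x = 6 + -2
  v = 7
  b = 0
  a = 7
  return -2
After constant-fold (8 stmts):
  c = 8
  z = 8
  u = -2
  x = 4
  v = 7
  b = 0
  a = 7
  return -2
After dead-code-elim (1 stmts):
  return -2
Evaluate:
  c = 8  =>  c = 8
  z = c  =>  z = 8
  u = 1 - 3  =>  u = -2
  x = 6 + u  =>  x = 4
  v = 7  =>  v = 7
  b = 0  =>  b = 0
  a = 7  =>  a = 7
  return u = -2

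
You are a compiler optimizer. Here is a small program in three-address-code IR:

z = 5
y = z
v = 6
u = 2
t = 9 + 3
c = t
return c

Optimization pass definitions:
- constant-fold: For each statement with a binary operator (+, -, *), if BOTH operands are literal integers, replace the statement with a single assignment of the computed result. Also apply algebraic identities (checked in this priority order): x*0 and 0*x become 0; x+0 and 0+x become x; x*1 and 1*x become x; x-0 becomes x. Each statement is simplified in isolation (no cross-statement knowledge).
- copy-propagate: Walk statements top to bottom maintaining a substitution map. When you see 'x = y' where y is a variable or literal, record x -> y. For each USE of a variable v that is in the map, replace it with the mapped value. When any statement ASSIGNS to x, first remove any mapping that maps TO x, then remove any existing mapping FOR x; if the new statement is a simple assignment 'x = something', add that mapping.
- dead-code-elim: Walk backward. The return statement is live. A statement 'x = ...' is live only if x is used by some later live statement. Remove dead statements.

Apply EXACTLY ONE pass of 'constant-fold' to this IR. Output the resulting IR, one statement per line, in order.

Applying constant-fold statement-by-statement:
  [1] z = 5  (unchanged)
  [2] y = z  (unchanged)
  [3] v = 6  (unchanged)
  [4] u = 2  (unchanged)
  [5] t = 9 + 3  -> t = 12
  [6] c = t  (unchanged)
  [7] return c  (unchanged)
Result (7 stmts):
  z = 5
  y = z
  v = 6
  u = 2
  t = 12
  c = t
  return c

Answer: z = 5
y = z
v = 6
u = 2
t = 12
c = t
return c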